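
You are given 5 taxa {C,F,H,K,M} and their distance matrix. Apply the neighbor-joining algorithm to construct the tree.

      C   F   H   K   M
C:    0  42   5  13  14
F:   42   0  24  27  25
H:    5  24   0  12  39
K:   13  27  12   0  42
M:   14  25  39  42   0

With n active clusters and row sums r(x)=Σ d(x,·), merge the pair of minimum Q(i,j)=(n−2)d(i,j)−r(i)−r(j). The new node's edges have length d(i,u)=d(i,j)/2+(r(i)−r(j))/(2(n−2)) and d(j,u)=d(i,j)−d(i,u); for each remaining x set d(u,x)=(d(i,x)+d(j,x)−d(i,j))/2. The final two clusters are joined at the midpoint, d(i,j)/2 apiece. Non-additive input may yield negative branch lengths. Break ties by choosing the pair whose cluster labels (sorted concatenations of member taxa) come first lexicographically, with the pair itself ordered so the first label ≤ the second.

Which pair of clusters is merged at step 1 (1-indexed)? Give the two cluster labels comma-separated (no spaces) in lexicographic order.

F,M

1. join F+M (d=25, Q=-163) ⇒ FM; edges |F|=73/6, |M|=77/6
  updated: d(C,FM)=31/2, d(FM,H)=19, d(FM,K)=22
2. join C+H (d=5, Q=-119/2) ⇒ CH; edges |C|=15/8, |H|=25/8
  updated: d(CH,FM)=59/4, d(CH,K)=10
3. join CH+FM (d=59/4, Q=-187/4) ⇒ CFHM; edges |CH|=11/8, |FM|=107/8
  updated: d(CFHM,K)=69/8
4. join CFHM+K (d=69/8) ⇒ CFHKM; edges |CFHM|=69/16, |K|=69/16
final tree: (((C:15/8,H:25/8):11/8,(F:73/6,M:77/6):107/8):69/16,K:69/16)
total length: 427/8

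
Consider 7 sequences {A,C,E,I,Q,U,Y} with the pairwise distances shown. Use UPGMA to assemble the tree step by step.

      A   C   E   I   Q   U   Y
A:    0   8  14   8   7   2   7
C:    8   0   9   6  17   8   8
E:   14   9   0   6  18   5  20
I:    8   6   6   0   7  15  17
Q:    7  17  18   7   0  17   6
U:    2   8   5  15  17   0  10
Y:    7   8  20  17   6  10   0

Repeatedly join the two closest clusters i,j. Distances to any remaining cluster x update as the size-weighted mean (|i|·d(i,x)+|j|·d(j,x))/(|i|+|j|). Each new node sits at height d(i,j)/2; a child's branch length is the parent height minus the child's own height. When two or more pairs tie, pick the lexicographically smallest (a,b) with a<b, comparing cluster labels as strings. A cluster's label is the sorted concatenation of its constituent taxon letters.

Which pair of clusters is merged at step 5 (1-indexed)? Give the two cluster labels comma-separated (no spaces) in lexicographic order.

step 1: merge (A,U) at d=2; branch lengths A→1, U→1; new cluster AU
  updated: d(AU,C)=8, d(AU,E)=19/2, d(AU,I)=23/2, d(AU,Q)=12, d(AU,Y)=17/2
step 2: merge (C,I) at d=6; branch lengths C→3, I→3; new cluster CI
  updated: d(AU,CI)=39/4, d(CI,E)=15/2, d(CI,Q)=12, d(CI,Y)=25/2
step 3: merge (Q,Y) at d=6; branch lengths Q→3, Y→3; new cluster QY
  updated: d(AU,QY)=41/4, d(CI,QY)=49/4, d(E,QY)=19
step 4: merge (CI,E) at d=15/2; branch lengths CI→3/4, E→15/4; new cluster CEI
  updated: d(AU,CEI)=29/3, d(CEI,QY)=29/2
step 5: merge (AU,CEI) at d=29/3; branch lengths AU→23/6, CEI→13/12; new cluster ACEIU
  updated: d(ACEIU,QY)=64/5
step 6: merge (ACEIU,QY) at d=64/5; branch lengths ACEIU→47/30, QY→17/5; new cluster ACEIQUY
final tree: (((A:1,U:1):23/6,((C:3,I:3):3/4,E:15/4):13/12):47/30,(Q:3,Y:3):17/5)
total length: 1703/60

AU,CEI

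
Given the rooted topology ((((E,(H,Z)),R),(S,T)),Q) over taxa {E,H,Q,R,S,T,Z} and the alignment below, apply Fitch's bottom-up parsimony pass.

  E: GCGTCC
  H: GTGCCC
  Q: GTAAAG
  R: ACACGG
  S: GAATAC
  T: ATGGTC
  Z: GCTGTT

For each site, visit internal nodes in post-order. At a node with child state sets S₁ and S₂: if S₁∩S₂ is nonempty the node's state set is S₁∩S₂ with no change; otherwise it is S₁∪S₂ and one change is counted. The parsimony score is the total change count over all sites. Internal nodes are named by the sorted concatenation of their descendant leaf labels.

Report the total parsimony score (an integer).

[col 0] HZ: children H:{G}, Z:{G} ∩→ {G}; cost 0
[col 0] EHZ: children E:{G}, HZ:{G} ∩→ {G}; cost 0
[col 0] EHRZ: children EHZ:{G}, R:{A} ∪→ {A,G}; cost 1
[col 0] ST: children S:{G}, T:{A} ∪→ {A,G}; cost 1
[col 0] EHRSTZ: children EHRZ:{A,G}, ST:{A,G} ∩→ {A,G}; cost 0
[col 0] EHQRSTZ: children EHRSTZ:{A,G}, Q:{G} ∩→ {G}; cost 0
[col 1] HZ: children H:{T}, Z:{C} ∪→ {C,T}; cost 1
[col 1] EHZ: children E:{C}, HZ:{C,T} ∩→ {C}; cost 0
[col 1] EHRZ: children EHZ:{C}, R:{C} ∩→ {C}; cost 0
[col 1] ST: children S:{A}, T:{T} ∪→ {A,T}; cost 1
[col 1] EHRSTZ: children EHRZ:{C}, ST:{A,T} ∪→ {A,C,T}; cost 1
[col 1] EHQRSTZ: children EHRSTZ:{A,C,T}, Q:{T} ∩→ {T}; cost 0
[col 2] HZ: children H:{G}, Z:{T} ∪→ {G,T}; cost 1
[col 2] EHZ: children E:{G}, HZ:{G,T} ∩→ {G}; cost 0
[col 2] EHRZ: children EHZ:{G}, R:{A} ∪→ {A,G}; cost 1
[col 2] ST: children S:{A}, T:{G} ∪→ {A,G}; cost 1
[col 2] EHRSTZ: children EHRZ:{A,G}, ST:{A,G} ∩→ {A,G}; cost 0
[col 2] EHQRSTZ: children EHRSTZ:{A,G}, Q:{A} ∩→ {A}; cost 0
[col 3] HZ: children H:{C}, Z:{G} ∪→ {C,G}; cost 1
[col 3] EHZ: children E:{T}, HZ:{C,G} ∪→ {C,G,T}; cost 1
[col 3] EHRZ: children EHZ:{C,G,T}, R:{C} ∩→ {C}; cost 0
[col 3] ST: children S:{T}, T:{G} ∪→ {G,T}; cost 1
[col 3] EHRSTZ: children EHRZ:{C}, ST:{G,T} ∪→ {C,G,T}; cost 1
[col 3] EHQRSTZ: children EHRSTZ:{C,G,T}, Q:{A} ∪→ {A,C,G,T}; cost 1
[col 4] HZ: children H:{C}, Z:{T} ∪→ {C,T}; cost 1
[col 4] EHZ: children E:{C}, HZ:{C,T} ∩→ {C}; cost 0
[col 4] EHRZ: children EHZ:{C}, R:{G} ∪→ {C,G}; cost 1
[col 4] ST: children S:{A}, T:{T} ∪→ {A,T}; cost 1
[col 4] EHRSTZ: children EHRZ:{C,G}, ST:{A,T} ∪→ {A,C,G,T}; cost 1
[col 4] EHQRSTZ: children EHRSTZ:{A,C,G,T}, Q:{A} ∩→ {A}; cost 0
[col 5] HZ: children H:{C}, Z:{T} ∪→ {C,T}; cost 1
[col 5] EHZ: children E:{C}, HZ:{C,T} ∩→ {C}; cost 0
[col 5] EHRZ: children EHZ:{C}, R:{G} ∪→ {C,G}; cost 1
[col 5] ST: children S:{C}, T:{C} ∩→ {C}; cost 0
[col 5] EHRSTZ: children EHRZ:{C,G}, ST:{C} ∩→ {C}; cost 0
[col 5] EHQRSTZ: children EHRSTZ:{C}, Q:{G} ∪→ {C,G}; cost 1
per-site changes: [2, 3, 3, 5, 4, 3]; total = 20

20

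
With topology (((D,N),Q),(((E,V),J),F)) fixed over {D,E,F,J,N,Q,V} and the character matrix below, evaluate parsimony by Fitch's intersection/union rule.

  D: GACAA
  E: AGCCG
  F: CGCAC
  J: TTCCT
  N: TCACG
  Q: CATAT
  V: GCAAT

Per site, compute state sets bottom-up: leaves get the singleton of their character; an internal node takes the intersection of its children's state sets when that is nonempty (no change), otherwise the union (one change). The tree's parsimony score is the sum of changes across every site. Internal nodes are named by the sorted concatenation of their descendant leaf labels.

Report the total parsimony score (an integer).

19

site 0, node DN: D={G} ∪ N={T} → {G,T} (+1)
site 0, node DNQ: DN={G,T} ∪ Q={C} → {C,G,T} (+1)
site 0, node EV: E={A} ∪ V={G} → {A,G} (+1)
site 0, node EJV: EV={A,G} ∪ J={T} → {A,G,T} (+1)
site 0, node EFJV: EJV={A,G,T} ∪ F={C} → {A,C,G,T} (+1)
site 0, node DEFJNQV: DNQ={C,G,T} ∩ EFJV={A,C,G,T} → {C,G,T} (+0)
site 1, node DN: D={A} ∪ N={C} → {A,C} (+1)
site 1, node DNQ: DN={A,C} ∩ Q={A} → {A} (+0)
site 1, node EV: E={G} ∪ V={C} → {C,G} (+1)
site 1, node EJV: EV={C,G} ∪ J={T} → {C,G,T} (+1)
site 1, node EFJV: EJV={C,G,T} ∩ F={G} → {G} (+0)
site 1, node DEFJNQV: DNQ={A} ∪ EFJV={G} → {A,G} (+1)
site 2, node DN: D={C} ∪ N={A} → {A,C} (+1)
site 2, node DNQ: DN={A,C} ∪ Q={T} → {A,C,T} (+1)
site 2, node EV: E={C} ∪ V={A} → {A,C} (+1)
site 2, node EJV: EV={A,C} ∩ J={C} → {C} (+0)
site 2, node EFJV: EJV={C} ∩ F={C} → {C} (+0)
site 2, node DEFJNQV: DNQ={A,C,T} ∩ EFJV={C} → {C} (+0)
site 3, node DN: D={A} ∪ N={C} → {A,C} (+1)
site 3, node DNQ: DN={A,C} ∩ Q={A} → {A} (+0)
site 3, node EV: E={C} ∪ V={A} → {A,C} (+1)
site 3, node EJV: EV={A,C} ∩ J={C} → {C} (+0)
site 3, node EFJV: EJV={C} ∪ F={A} → {A,C} (+1)
site 3, node DEFJNQV: DNQ={A} ∩ EFJV={A,C} → {A} (+0)
site 4, node DN: D={A} ∪ N={G} → {A,G} (+1)
site 4, node DNQ: DN={A,G} ∪ Q={T} → {A,G,T} (+1)
site 4, node EV: E={G} ∪ V={T} → {G,T} (+1)
site 4, node EJV: EV={G,T} ∩ J={T} → {T} (+0)
site 4, node EFJV: EJV={T} ∪ F={C} → {C,T} (+1)
site 4, node DEFJNQV: DNQ={A,G,T} ∩ EFJV={C,T} → {T} (+0)
per-site changes: [5, 4, 3, 3, 4]; total = 19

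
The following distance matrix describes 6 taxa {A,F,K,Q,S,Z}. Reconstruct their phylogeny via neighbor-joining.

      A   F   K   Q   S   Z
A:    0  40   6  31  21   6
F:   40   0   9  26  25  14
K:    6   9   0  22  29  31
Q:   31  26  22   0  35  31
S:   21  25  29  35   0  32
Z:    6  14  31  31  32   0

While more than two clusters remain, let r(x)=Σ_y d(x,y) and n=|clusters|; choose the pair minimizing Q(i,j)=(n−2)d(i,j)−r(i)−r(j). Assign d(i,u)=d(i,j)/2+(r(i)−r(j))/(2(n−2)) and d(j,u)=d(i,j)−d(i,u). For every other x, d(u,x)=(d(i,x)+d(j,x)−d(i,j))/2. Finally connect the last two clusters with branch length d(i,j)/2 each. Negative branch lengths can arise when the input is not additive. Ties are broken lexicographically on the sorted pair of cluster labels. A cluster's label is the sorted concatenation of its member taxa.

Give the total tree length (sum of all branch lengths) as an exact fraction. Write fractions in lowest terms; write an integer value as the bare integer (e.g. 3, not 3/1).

1. join A+Z (d=6, Q=-194) ⇒ AZ; edges |A|=7/4, |Z|=17/4
  updated: d(AZ,F)=24, d(AZ,K)=31/2, d(AZ,Q)=28, d(AZ,S)=47/2
2. join AZ+S (d=47/2, Q=-133) ⇒ ASZ; edges |AZ|=49/6, |S|=46/3
  updated: d(ASZ,F)=51/4, d(ASZ,K)=21/2, d(ASZ,Q)=79/4
3. join ASZ+Q (d=79/4, Q=-285/4) ⇒ AQSZ; edges |ASZ|=59/16, |Q|=257/16
  updated: d(AQSZ,F)=19/2, d(AQSZ,K)=51/8
4. join AQSZ+F (d=19/2, Q=-199/8) ⇒ AFQSZ; edges |AQSZ|=55/16, |F|=97/16
  updated: d(AFQSZ,K)=47/16
5. join AFQSZ+K (d=47/16) ⇒ AFKQSZ; edges |AFQSZ|=47/32, |K|=47/32
final tree: (((((A:7/4,Z:17/4):49/6,S:46/3):59/16,Q:257/16):55/16,F:97/16):47/32,K:47/32)
total length: 987/16

987/16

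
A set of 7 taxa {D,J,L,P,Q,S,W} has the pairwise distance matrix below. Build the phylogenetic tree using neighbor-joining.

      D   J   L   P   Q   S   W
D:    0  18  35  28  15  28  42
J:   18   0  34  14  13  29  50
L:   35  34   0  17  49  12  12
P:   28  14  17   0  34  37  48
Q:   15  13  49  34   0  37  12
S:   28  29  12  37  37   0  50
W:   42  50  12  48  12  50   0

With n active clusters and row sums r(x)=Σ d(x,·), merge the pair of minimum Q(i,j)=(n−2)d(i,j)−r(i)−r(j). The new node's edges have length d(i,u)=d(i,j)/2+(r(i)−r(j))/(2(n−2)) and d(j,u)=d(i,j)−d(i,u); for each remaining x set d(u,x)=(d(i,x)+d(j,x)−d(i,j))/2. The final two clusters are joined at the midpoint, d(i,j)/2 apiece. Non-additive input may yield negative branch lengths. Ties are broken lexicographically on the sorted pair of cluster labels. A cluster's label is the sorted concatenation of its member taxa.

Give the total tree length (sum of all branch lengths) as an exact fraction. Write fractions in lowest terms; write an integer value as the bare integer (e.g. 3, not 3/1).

step 1: merge (Q,W) at d=12, Q=-314; branch lengths Q→3/5, W→57/5; new cluster QW
  updated: d(D,QW)=45/2, d(J,QW)=51/2, d(L,QW)=49/2, d(P,QW)=35, d(QW,S)=75/2
step 2: merge (L,S) at d=12, Q=-218; branch lengths L→27/8, S→69/8; new cluster LS
  updated: d(D,LS)=51/2, d(J,LS)=51/2, d(LS,P)=21, d(LS,QW)=25
step 3: merge (J,P) at d=14, Q=-139; branch lengths J→9/2, P→19/2; new cluster JP
  updated: d(D,JP)=16, d(JP,LS)=65/4, d(JP,QW)=93/4
step 4: merge (D,QW) at d=45/2, Q=-359/4; branch lengths D→153/16, QW→207/16; new cluster DQW
  updated: d(DQW,JP)=67/8, d(DQW,LS)=14
step 5: merge (DQW,JP) at d=67/8, Q=-309/8; branch lengths DQW→49/16, JP→85/16; new cluster DJPQW
  updated: d(DJPQW,LS)=175/16
step 6: merge (DJPQW,LS) at d=175/16; branch lengths DJPQW→175/32, LS→175/32; new cluster DJLPQSW
final tree: (((D:153/16,(Q:3/5,W:57/5):207/16):49/16,(J:9/2,P:19/2):85/16):175/32,(L:27/8,S:69/8):175/32)
total length: 1277/16

1277/16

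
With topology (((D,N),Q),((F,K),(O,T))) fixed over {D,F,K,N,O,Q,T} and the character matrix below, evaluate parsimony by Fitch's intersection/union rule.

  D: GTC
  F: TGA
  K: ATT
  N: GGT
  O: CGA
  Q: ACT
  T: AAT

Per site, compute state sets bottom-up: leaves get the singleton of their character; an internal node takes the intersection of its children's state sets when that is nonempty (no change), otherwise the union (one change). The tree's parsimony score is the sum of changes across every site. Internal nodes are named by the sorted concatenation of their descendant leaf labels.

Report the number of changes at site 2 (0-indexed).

3

[col 0] DN: children D:{G}, N:{G} ∩→ {G}; cost 0
[col 0] DNQ: children DN:{G}, Q:{A} ∪→ {A,G}; cost 1
[col 0] FK: children F:{T}, K:{A} ∪→ {A,T}; cost 1
[col 0] OT: children O:{C}, T:{A} ∪→ {A,C}; cost 1
[col 0] FKOT: children FK:{A,T}, OT:{A,C} ∩→ {A}; cost 0
[col 0] DFKNOQT: children DNQ:{A,G}, FKOT:{A} ∩→ {A}; cost 0
[col 1] DN: children D:{T}, N:{G} ∪→ {G,T}; cost 1
[col 1] DNQ: children DN:{G,T}, Q:{C} ∪→ {C,G,T}; cost 1
[col 1] FK: children F:{G}, K:{T} ∪→ {G,T}; cost 1
[col 1] OT: children O:{G}, T:{A} ∪→ {A,G}; cost 1
[col 1] FKOT: children FK:{G,T}, OT:{A,G} ∩→ {G}; cost 0
[col 1] DFKNOQT: children DNQ:{C,G,T}, FKOT:{G} ∩→ {G}; cost 0
[col 2] DN: children D:{C}, N:{T} ∪→ {C,T}; cost 1
[col 2] DNQ: children DN:{C,T}, Q:{T} ∩→ {T}; cost 0
[col 2] FK: children F:{A}, K:{T} ∪→ {A,T}; cost 1
[col 2] OT: children O:{A}, T:{T} ∪→ {A,T}; cost 1
[col 2] FKOT: children FK:{A,T}, OT:{A,T} ∩→ {A,T}; cost 0
[col 2] DFKNOQT: children DNQ:{T}, FKOT:{A,T} ∩→ {T}; cost 0
per-site changes: [3, 4, 3]; total = 10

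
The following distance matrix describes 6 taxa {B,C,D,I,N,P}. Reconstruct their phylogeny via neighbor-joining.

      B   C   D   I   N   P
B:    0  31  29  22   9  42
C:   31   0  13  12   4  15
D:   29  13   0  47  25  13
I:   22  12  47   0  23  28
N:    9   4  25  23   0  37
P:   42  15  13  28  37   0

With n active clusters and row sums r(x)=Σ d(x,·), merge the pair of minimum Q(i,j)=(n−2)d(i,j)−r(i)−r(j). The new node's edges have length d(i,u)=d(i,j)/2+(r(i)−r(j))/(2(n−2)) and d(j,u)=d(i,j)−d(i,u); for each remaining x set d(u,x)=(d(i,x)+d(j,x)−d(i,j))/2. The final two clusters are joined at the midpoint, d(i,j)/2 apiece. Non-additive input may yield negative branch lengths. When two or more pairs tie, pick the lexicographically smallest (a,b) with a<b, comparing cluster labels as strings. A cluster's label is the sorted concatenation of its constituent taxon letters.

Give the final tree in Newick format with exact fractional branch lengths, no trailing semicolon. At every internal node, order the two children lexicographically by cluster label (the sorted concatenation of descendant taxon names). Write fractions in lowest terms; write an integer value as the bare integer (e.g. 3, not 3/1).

((((B:115/12,N:-7/12):113/16,I:175/16):109/16,C:-53/16):173/32,(D:11/2,P:15/2):173/32)

iteration 1: select D,P (d=13, Q=-210); attach at lengths (11/2, 15/2); label the merged cluster DP
  updated: d(B,DP)=29, d(C,DP)=15/2, d(DP,I)=31, d(DP,N)=49/2
iteration 2: select B,N (d=9, Q=-249/2); attach at lengths (115/12, -7/12); label the merged cluster BN
  updated: d(BN,C)=13, d(BN,DP)=89/4, d(BN,I)=18
iteration 3: select BN,I (d=18, Q=-313/4); attach at lengths (113/16, 175/16); label the merged cluster BIN
  updated: d(BIN,C)=7/2, d(BIN,DP)=141/8
iteration 4: select BIN,C (d=7/2, Q=-229/8); attach at lengths (109/16, -53/16); label the merged cluster BCIN
  updated: d(BCIN,DP)=173/16
iteration 5: select BCIN,DP (d=173/16); attach at lengths (173/32, 173/32); label the merged cluster BCDINP
final tree: ((((B:115/12,N:-7/12):113/16,I:175/16):109/16,C:-53/16):173/32,(D:11/2,P:15/2):173/32)
total length: 869/16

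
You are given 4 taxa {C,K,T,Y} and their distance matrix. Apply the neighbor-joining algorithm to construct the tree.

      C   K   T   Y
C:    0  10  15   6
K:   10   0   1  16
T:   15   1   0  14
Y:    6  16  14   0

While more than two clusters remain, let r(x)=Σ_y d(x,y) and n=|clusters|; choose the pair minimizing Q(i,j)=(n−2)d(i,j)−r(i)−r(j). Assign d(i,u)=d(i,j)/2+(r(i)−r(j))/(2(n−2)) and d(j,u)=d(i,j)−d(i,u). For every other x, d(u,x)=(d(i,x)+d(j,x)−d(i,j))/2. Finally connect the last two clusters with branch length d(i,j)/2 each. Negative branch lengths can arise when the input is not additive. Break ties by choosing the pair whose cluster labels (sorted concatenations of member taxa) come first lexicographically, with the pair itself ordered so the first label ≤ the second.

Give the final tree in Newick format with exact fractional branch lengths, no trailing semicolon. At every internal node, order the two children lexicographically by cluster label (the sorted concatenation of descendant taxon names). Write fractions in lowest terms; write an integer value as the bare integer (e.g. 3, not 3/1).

1. join C+Y (d=6, Q=-55) ⇒ CY; edges |C|=7/4, |Y|=17/4
  updated: d(CY,K)=10, d(CY,T)=23/2
2. join CY+K (d=10, Q=-45/2) ⇒ CKY; edges |CY|=41/4, |K|=-1/4
  updated: d(CKY,T)=5/4
3. join CKY+T (d=5/4) ⇒ CKTY; edges |CKY|=5/8, |T|=5/8
final tree: (((C:7/4,Y:17/4):41/4,K:-1/4):5/8,T:5/8)
total length: 69/4

(((C:7/4,Y:17/4):41/4,K:-1/4):5/8,T:5/8)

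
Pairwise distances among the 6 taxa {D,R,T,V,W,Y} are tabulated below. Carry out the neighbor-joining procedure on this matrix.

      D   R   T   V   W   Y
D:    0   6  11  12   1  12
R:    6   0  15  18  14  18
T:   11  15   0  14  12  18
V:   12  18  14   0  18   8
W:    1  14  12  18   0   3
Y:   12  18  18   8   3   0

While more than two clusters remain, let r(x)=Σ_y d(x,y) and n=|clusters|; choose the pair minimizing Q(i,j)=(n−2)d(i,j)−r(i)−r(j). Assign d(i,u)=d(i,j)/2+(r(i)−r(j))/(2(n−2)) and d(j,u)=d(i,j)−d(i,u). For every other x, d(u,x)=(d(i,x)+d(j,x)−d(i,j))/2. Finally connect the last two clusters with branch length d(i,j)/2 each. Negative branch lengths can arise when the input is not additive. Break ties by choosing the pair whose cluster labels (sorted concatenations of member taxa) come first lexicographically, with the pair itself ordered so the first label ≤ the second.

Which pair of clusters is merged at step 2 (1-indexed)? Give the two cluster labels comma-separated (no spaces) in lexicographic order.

1. join V+Y (d=8, Q=-97) ⇒ VY; edges |V|=43/8, |Y|=21/8
  updated: d(D,VY)=8, d(R,VY)=14, d(T,VY)=12, d(VY,W)=13/2
2. join D+R (d=6, Q=-57) ⇒ DR; edges |D|=-5/6, |R|=41/6
  updated: d(DR,T)=10, d(DR,VY)=8, d(DR,W)=9/2
3. join DR+T (d=10, Q=-73/2) ⇒ DRT; edges |DR|=17/8, |T|=63/8
  updated: d(DRT,VY)=5, d(DRT,W)=13/4
4. join DRT+VY (d=5, Q=-59/4) ⇒ DRTVY; edges |DRT|=7/8, |VY|=33/8
  updated: d(DRTVY,W)=19/8
5. join DRTVY+W (d=19/8) ⇒ DRTVWY; edges |DRTVY|=19/16, |W|=19/16
final tree: ((((D:-5/6,R:41/6):17/8,T:63/8):7/8,(V:43/8,Y:21/8):33/8):19/16,W:19/16)
total length: 251/8

D,R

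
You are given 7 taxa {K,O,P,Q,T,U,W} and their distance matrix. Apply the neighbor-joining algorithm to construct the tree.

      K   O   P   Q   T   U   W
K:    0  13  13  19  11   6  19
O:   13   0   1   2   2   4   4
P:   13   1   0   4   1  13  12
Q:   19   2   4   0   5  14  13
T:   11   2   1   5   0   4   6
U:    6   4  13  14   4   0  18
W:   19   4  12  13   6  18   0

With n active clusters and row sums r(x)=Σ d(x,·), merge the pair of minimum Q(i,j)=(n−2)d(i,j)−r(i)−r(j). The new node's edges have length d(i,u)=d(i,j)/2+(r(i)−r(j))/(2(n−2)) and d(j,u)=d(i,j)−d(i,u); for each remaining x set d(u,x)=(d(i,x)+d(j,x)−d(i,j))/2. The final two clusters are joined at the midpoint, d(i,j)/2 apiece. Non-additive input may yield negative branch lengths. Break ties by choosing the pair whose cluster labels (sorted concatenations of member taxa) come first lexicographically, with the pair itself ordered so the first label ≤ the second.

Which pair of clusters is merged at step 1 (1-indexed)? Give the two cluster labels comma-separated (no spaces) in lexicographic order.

step 1: merge (K,U) at d=6, Q=-110; branch lengths K→26/5, U→4/5; new cluster KU
  updated: d(KU,O)=11/2, d(KU,P)=10, d(KU,Q)=27/2, d(KU,T)=9/2, d(KU,W)=31/2
step 2: merge (KU,T) at d=9/2, Q=-99/2; branch lengths KU→97/16, T→-25/16; new cluster KTU
  updated: d(KTU,O)=3/2, d(KTU,P)=13/4, d(KTU,Q)=7, d(KTU,W)=17/2
step 3: merge (P,Q) at d=4, Q=-137/4; branch lengths P→25/24, Q→71/24; new cluster PQ
  updated: d(KTU,PQ)=25/8, d(O,PQ)=-1/2, d(PQ,W)=21/2
step 4: merge (KTU,PQ) at d=25/8, Q=-20; branch lengths KTU→25/16, PQ→25/16; new cluster KPQTU
  updated: d(KPQTU,O)=-17/16, d(KPQTU,W)=127/16
step 5: merge (KPQTU,O) at d=-17/16, Q=-87/8; branch lengths KPQTU→23/16, O→-5/2; new cluster KOPQTU
  updated: d(KOPQTU,W)=13/2
step 6: merge (KOPQTU,W) at d=13/2; branch lengths KOPQTU→13/4, W→13/4; new cluster KOPQTUW
final tree: (((((K:26/5,U:4/5):97/16,T:-25/16):25/16,(P:25/24,Q:71/24):25/16):23/16,O:-5/2):13/4,W:13/4)
total length: 369/16

K,U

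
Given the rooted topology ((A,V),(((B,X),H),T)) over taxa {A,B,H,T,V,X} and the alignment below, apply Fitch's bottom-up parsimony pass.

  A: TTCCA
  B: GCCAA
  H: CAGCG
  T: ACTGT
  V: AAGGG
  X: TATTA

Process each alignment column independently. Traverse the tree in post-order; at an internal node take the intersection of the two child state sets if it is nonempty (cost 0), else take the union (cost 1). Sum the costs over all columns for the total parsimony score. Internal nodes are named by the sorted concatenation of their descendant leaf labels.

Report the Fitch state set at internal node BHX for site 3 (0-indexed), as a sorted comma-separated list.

AV@0: {T} ∪ {A} = {A,T} (union, +1)
BX@0: {G} ∪ {T} = {G,T} (union, +1)
BHX@0: {G,T} ∪ {C} = {C,G,T} (union, +1)
BHTX@0: {C,G,T} ∪ {A} = {A,C,G,T} (union, +1)
ABHTVX@0: {A,T} ∩ {A,C,G,T} = {A,T} (intersection, +0)
AV@1: {T} ∪ {A} = {A,T} (union, +1)
BX@1: {C} ∪ {A} = {A,C} (union, +1)
BHX@1: {A,C} ∩ {A} = {A} (intersection, +0)
BHTX@1: {A} ∪ {C} = {A,C} (union, +1)
ABHTVX@1: {A,T} ∩ {A,C} = {A} (intersection, +0)
AV@2: {C} ∪ {G} = {C,G} (union, +1)
BX@2: {C} ∪ {T} = {C,T} (union, +1)
BHX@2: {C,T} ∪ {G} = {C,G,T} (union, +1)
BHTX@2: {C,G,T} ∩ {T} = {T} (intersection, +0)
ABHTVX@2: {C,G} ∪ {T} = {C,G,T} (union, +1)
AV@3: {C} ∪ {G} = {C,G} (union, +1)
BX@3: {A} ∪ {T} = {A,T} (union, +1)
BHX@3: {A,T} ∪ {C} = {A,C,T} (union, +1)
BHTX@3: {A,C,T} ∪ {G} = {A,C,G,T} (union, +1)
ABHTVX@3: {C,G} ∩ {A,C,G,T} = {C,G} (intersection, +0)
AV@4: {A} ∪ {G} = {A,G} (union, +1)
BX@4: {A} ∩ {A} = {A} (intersection, +0)
BHX@4: {A} ∪ {G} = {A,G} (union, +1)
BHTX@4: {A,G} ∪ {T} = {A,G,T} (union, +1)
ABHTVX@4: {A,G} ∩ {A,G,T} = {A,G} (intersection, +0)
per-site changes: [4, 3, 4, 4, 3]; total = 18

A,C,T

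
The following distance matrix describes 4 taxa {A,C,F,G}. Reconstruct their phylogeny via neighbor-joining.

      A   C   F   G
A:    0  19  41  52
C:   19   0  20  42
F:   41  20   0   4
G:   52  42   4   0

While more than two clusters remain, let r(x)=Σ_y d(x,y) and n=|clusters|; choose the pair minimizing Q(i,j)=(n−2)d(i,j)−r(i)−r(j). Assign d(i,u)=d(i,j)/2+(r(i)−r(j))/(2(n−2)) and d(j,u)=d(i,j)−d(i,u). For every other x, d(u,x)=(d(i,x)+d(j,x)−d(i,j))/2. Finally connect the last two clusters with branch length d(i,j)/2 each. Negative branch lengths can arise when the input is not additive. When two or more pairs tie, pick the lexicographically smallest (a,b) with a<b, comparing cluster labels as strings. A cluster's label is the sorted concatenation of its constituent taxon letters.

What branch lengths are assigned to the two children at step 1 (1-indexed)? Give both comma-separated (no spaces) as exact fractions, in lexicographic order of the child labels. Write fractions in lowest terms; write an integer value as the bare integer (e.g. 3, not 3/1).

69/4,7/4

iteration 1: select A,C (d=19, Q=-155); attach at lengths (69/4, 7/4); label the merged cluster AC
  updated: d(AC,F)=21, d(AC,G)=75/2
iteration 2: select AC,F (d=21, Q=-125/2); attach at lengths (109/4, -25/4); label the merged cluster ACF
  updated: d(ACF,G)=41/4
iteration 3: select ACF,G (d=41/4); attach at lengths (41/8, 41/8); label the merged cluster ACFG
final tree: (((A:69/4,C:7/4):109/4,F:-25/4):41/8,G:41/8)
total length: 201/4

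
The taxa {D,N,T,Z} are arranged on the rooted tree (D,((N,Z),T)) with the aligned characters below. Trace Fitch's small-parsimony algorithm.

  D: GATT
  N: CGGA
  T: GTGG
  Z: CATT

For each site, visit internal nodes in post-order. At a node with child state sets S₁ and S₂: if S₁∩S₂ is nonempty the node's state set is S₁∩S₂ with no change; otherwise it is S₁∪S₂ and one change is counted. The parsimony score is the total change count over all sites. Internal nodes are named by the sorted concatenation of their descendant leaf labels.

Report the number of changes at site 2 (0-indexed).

2

[col 0] NZ: children N:{C}, Z:{C} ∩→ {C}; cost 0
[col 0] NTZ: children NZ:{C}, T:{G} ∪→ {C,G}; cost 1
[col 0] DNTZ: children D:{G}, NTZ:{C,G} ∩→ {G}; cost 0
[col 1] NZ: children N:{G}, Z:{A} ∪→ {A,G}; cost 1
[col 1] NTZ: children NZ:{A,G}, T:{T} ∪→ {A,G,T}; cost 1
[col 1] DNTZ: children D:{A}, NTZ:{A,G,T} ∩→ {A}; cost 0
[col 2] NZ: children N:{G}, Z:{T} ∪→ {G,T}; cost 1
[col 2] NTZ: children NZ:{G,T}, T:{G} ∩→ {G}; cost 0
[col 2] DNTZ: children D:{T}, NTZ:{G} ∪→ {G,T}; cost 1
[col 3] NZ: children N:{A}, Z:{T} ∪→ {A,T}; cost 1
[col 3] NTZ: children NZ:{A,T}, T:{G} ∪→ {A,G,T}; cost 1
[col 3] DNTZ: children D:{T}, NTZ:{A,G,T} ∩→ {T}; cost 0
per-site changes: [1, 2, 2, 2]; total = 7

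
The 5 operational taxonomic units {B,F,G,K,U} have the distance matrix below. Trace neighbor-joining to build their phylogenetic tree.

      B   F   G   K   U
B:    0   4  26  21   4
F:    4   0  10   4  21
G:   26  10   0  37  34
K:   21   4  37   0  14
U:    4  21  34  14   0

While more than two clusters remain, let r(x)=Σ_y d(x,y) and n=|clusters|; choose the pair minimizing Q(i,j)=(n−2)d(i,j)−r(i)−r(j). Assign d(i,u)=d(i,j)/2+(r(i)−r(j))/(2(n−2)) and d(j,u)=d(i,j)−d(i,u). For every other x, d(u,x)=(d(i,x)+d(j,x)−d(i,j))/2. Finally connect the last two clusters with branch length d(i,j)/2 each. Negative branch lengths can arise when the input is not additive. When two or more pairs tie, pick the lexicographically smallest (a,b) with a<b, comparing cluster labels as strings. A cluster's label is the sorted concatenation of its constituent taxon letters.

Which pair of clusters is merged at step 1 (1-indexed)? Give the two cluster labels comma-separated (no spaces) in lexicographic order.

B,U

step 1: merge (B,U) at d=4, Q=-116; branch lengths B→-1, U→5; new cluster BU
  updated: d(BU,F)=21/2, d(BU,G)=28, d(BU,K)=31/2
step 2: merge (BU,K) at d=31/2, Q=-159/2; branch lengths BU→57/8, K→67/8; new cluster BKU
  updated: d(BKU,F)=-1/2, d(BKU,G)=99/4
step 3: merge (BKU,F) at d=-1/2, Q=-137/4; branch lengths BKU→57/8, F→-61/8; new cluster BFKU
  updated: d(BFKU,G)=141/8
step 4: merge (BFKU,G) at d=141/8; branch lengths BFKU→141/16, G→141/16; new cluster BFGKU
final tree: ((((B:-1,U:5):57/8,K:67/8):57/8,F:-61/8):141/16,G:141/16)
total length: 293/8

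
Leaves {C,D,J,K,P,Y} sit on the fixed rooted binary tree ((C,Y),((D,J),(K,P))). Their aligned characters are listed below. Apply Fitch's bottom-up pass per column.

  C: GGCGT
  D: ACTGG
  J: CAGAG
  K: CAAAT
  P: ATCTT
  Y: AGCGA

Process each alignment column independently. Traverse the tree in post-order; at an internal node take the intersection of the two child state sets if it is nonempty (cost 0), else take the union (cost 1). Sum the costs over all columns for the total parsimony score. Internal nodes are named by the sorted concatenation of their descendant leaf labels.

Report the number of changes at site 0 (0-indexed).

3

site 0, node CY: C={G} ∪ Y={A} → {A,G} (+1)
site 0, node DJ: D={A} ∪ J={C} → {A,C} (+1)
site 0, node KP: K={C} ∪ P={A} → {A,C} (+1)
site 0, node DJKP: DJ={A,C} ∩ KP={A,C} → {A,C} (+0)
site 0, node CDJKPY: CY={A,G} ∩ DJKP={A,C} → {A} (+0)
site 1, node CY: C={G} ∩ Y={G} → {G} (+0)
site 1, node DJ: D={C} ∪ J={A} → {A,C} (+1)
site 1, node KP: K={A} ∪ P={T} → {A,T} (+1)
site 1, node DJKP: DJ={A,C} ∩ KP={A,T} → {A} (+0)
site 1, node CDJKPY: CY={G} ∪ DJKP={A} → {A,G} (+1)
site 2, node CY: C={C} ∩ Y={C} → {C} (+0)
site 2, node DJ: D={T} ∪ J={G} → {G,T} (+1)
site 2, node KP: K={A} ∪ P={C} → {A,C} (+1)
site 2, node DJKP: DJ={G,T} ∪ KP={A,C} → {A,C,G,T} (+1)
site 2, node CDJKPY: CY={C} ∩ DJKP={A,C,G,T} → {C} (+0)
site 3, node CY: C={G} ∩ Y={G} → {G} (+0)
site 3, node DJ: D={G} ∪ J={A} → {A,G} (+1)
site 3, node KP: K={A} ∪ P={T} → {A,T} (+1)
site 3, node DJKP: DJ={A,G} ∩ KP={A,T} → {A} (+0)
site 3, node CDJKPY: CY={G} ∪ DJKP={A} → {A,G} (+1)
site 4, node CY: C={T} ∪ Y={A} → {A,T} (+1)
site 4, node DJ: D={G} ∩ J={G} → {G} (+0)
site 4, node KP: K={T} ∩ P={T} → {T} (+0)
site 4, node DJKP: DJ={G} ∪ KP={T} → {G,T} (+1)
site 4, node CDJKPY: CY={A,T} ∩ DJKP={G,T} → {T} (+0)
per-site changes: [3, 3, 3, 3, 2]; total = 14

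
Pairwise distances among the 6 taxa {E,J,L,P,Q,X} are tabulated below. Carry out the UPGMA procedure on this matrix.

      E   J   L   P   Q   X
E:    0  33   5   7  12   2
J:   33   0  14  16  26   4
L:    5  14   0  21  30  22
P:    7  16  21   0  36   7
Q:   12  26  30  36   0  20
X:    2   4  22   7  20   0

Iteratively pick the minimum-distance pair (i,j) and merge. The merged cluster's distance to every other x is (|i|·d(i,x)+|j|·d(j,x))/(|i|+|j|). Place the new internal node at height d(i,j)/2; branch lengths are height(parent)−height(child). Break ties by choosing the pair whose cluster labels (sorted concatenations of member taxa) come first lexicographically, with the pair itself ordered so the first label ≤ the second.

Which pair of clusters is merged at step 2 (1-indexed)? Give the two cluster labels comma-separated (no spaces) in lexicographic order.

EX,P

step 1: merge (E,X) at d=2; branch lengths E→1, X→1; new cluster EX
  updated: d(EX,J)=37/2, d(EX,L)=27/2, d(EX,P)=7, d(EX,Q)=16
step 2: merge (EX,P) at d=7; branch lengths EX→5/2, P→7/2; new cluster EPX
  updated: d(EPX,J)=53/3, d(EPX,L)=16, d(EPX,Q)=68/3
step 3: merge (J,L) at d=14; branch lengths J→7, L→7; new cluster JL
  updated: d(EPX,JL)=101/6, d(JL,Q)=28
step 4: merge (EPX,JL) at d=101/6; branch lengths EPX→59/12, JL→17/12; new cluster EJLPX
  updated: d(EJLPX,Q)=124/5
step 5: merge (EJLPX,Q) at d=124/5; branch lengths EJLPX→239/60, Q→62/5; new cluster EJLPQX
final tree: ((((E:1,X:1):5/2,P:7/2):59/12,(J:7,L:7):17/12):239/60,Q:62/5)
total length: 2683/60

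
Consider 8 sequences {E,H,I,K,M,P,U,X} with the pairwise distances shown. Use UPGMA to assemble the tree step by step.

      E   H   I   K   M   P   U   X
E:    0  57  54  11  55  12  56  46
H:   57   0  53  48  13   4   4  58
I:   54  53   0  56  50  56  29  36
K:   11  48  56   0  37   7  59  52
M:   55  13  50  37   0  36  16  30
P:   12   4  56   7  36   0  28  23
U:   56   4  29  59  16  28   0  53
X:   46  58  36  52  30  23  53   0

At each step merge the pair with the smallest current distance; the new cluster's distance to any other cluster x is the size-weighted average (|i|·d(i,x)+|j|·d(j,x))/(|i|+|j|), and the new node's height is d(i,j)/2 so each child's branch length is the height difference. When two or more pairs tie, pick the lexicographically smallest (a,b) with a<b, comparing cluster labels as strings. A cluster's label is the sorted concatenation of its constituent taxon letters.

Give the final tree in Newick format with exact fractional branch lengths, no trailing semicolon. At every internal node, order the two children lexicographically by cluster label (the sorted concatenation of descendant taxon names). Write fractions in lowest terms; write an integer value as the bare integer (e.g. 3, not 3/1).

1. join H+P (d=4) ⇒ HP; edges |H|=2, |P|=2
  updated: d(E,HP)=69/2, d(HP,I)=109/2, d(HP,K)=55/2, d(HP,M)=49/2, d(HP,U)=16, d(HP,X)=81/2
2. join E+K (d=11) ⇒ EK; edges |E|=11/2, |K|=11/2
  updated: d(EK,HP)=31, d(EK,I)=55, d(EK,M)=46, d(EK,U)=115/2, d(EK,X)=49
3. join HP+U (d=16) ⇒ HPU; edges |HP|=6, |U|=8
  updated: d(EK,HPU)=239/6, d(HPU,I)=46, d(HPU,M)=65/3, d(HPU,X)=134/3
4. join HPU+M (d=65/3) ⇒ HMPU; edges |HPU|=17/6, |M|=65/6
  updated: d(EK,HMPU)=331/8, d(HMPU,I)=47, d(HMPU,X)=41
5. join I+X (d=36) ⇒ IX; edges |I|=18, |X|=18
  updated: d(EK,IX)=52, d(HMPU,IX)=44
6. join EK+HMPU (d=331/8) ⇒ EHKMPU; edges |EK|=243/16, |HMPU|=473/48
  updated: d(EHKMPU,IX)=140/3
7. join EHKMPU+IX (d=140/3) ⇒ EHIKMPUX; edges |EHKMPU|=127/48, |IX|=16/3
final tree: (((E:11/2,K:11/2):243/16,(((H:2,P:2):6,U:8):17/6,M:65/6):473/48):127/48,(I:18,X:18):16/3)
total length: 1787/16

(((E:11/2,K:11/2):243/16,(((H:2,P:2):6,U:8):17/6,M:65/6):473/48):127/48,(I:18,X:18):16/3)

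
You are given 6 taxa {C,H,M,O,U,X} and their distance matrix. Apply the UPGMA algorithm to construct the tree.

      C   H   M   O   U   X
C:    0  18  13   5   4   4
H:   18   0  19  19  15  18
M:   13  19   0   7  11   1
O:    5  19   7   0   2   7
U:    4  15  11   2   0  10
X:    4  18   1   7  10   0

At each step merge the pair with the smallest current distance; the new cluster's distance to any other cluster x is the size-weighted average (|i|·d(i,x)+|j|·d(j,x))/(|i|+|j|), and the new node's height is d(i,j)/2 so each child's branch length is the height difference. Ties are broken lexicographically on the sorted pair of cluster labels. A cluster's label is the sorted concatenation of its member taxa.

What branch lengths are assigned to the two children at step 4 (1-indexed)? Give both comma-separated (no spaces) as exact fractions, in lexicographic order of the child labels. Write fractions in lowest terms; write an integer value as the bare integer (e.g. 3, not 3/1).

25/12,23/6

1. join M+X (d=1) ⇒ MX; edges |M|=1/2, |X|=1/2
  updated: d(C,MX)=17/2, d(H,MX)=37/2, d(MX,O)=7, d(MX,U)=21/2
2. join O+U (d=2) ⇒ OU; edges |O|=1, |U|=1
  updated: d(C,OU)=9/2, d(H,OU)=17, d(MX,OU)=35/4
3. join C+OU (d=9/2) ⇒ COU; edges |C|=9/4, |OU|=5/4
  updated: d(COU,H)=52/3, d(COU,MX)=26/3
4. join COU+MX (d=26/3) ⇒ CMOUX; edges |COU|=25/12, |MX|=23/6
  updated: d(CMOUX,H)=89/5
5. join CMOUX+H (d=89/5) ⇒ CHMOUX; edges |CMOUX|=137/30, |H|=89/10
final tree: (((C:9/4,(O:1,U:1):5/4):25/12,(M:1/2,X:1/2):23/6):137/30,H:89/10)
total length: 1553/60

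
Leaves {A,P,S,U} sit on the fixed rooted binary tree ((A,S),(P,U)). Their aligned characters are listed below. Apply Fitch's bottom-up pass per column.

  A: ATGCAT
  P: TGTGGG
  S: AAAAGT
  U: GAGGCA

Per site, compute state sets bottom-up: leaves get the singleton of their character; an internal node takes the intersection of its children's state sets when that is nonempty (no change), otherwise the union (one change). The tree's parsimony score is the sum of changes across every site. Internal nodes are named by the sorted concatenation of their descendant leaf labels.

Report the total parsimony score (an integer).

site 0, node AS: A={A} ∩ S={A} → {A} (+0)
site 0, node PU: P={T} ∪ U={G} → {G,T} (+1)
site 0, node APSU: AS={A} ∪ PU={G,T} → {A,G,T} (+1)
site 1, node AS: A={T} ∪ S={A} → {A,T} (+1)
site 1, node PU: P={G} ∪ U={A} → {A,G} (+1)
site 1, node APSU: AS={A,T} ∩ PU={A,G} → {A} (+0)
site 2, node AS: A={G} ∪ S={A} → {A,G} (+1)
site 2, node PU: P={T} ∪ U={G} → {G,T} (+1)
site 2, node APSU: AS={A,G} ∩ PU={G,T} → {G} (+0)
site 3, node AS: A={C} ∪ S={A} → {A,C} (+1)
site 3, node PU: P={G} ∩ U={G} → {G} (+0)
site 3, node APSU: AS={A,C} ∪ PU={G} → {A,C,G} (+1)
site 4, node AS: A={A} ∪ S={G} → {A,G} (+1)
site 4, node PU: P={G} ∪ U={C} → {C,G} (+1)
site 4, node APSU: AS={A,G} ∩ PU={C,G} → {G} (+0)
site 5, node AS: A={T} ∩ S={T} → {T} (+0)
site 5, node PU: P={G} ∪ U={A} → {A,G} (+1)
site 5, node APSU: AS={T} ∪ PU={A,G} → {A,G,T} (+1)
per-site changes: [2, 2, 2, 2, 2, 2]; total = 12

12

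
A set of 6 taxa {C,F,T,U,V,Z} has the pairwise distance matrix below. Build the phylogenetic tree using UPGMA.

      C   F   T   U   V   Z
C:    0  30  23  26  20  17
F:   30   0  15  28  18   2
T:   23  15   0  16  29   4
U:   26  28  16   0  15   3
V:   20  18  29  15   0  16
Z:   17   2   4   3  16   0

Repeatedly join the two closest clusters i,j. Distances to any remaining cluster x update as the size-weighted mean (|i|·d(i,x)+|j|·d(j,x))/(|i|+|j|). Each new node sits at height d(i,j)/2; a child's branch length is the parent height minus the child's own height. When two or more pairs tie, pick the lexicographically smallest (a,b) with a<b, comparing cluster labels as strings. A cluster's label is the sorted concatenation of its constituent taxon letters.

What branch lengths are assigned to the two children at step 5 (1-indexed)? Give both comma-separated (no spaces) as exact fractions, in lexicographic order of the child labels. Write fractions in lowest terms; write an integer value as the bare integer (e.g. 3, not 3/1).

58/5,73/30

step 1: merge (F,Z) at d=2; branch lengths F→1, Z→1; new cluster FZ
  updated: d(C,FZ)=47/2, d(FZ,T)=19/2, d(FZ,U)=31/2, d(FZ,V)=17
step 2: merge (FZ,T) at d=19/2; branch lengths FZ→15/4, T→19/4; new cluster FTZ
  updated: d(C,FTZ)=70/3, d(FTZ,U)=47/3, d(FTZ,V)=21
step 3: merge (U,V) at d=15; branch lengths U→15/2, V→15/2; new cluster UV
  updated: d(C,UV)=23, d(FTZ,UV)=55/3
step 4: merge (FTZ,UV) at d=55/3; branch lengths FTZ→53/12, UV→5/3; new cluster FTUVZ
  updated: d(C,FTUVZ)=116/5
step 5: merge (C,FTUVZ) at d=116/5; branch lengths C→58/5, FTUVZ→73/30; new cluster CFTUVZ
final tree: (C:58/5,(((F:1,Z:1):15/4,T:19/4):53/12,(U:15/2,V:15/2):5/3):73/30)
total length: 2737/60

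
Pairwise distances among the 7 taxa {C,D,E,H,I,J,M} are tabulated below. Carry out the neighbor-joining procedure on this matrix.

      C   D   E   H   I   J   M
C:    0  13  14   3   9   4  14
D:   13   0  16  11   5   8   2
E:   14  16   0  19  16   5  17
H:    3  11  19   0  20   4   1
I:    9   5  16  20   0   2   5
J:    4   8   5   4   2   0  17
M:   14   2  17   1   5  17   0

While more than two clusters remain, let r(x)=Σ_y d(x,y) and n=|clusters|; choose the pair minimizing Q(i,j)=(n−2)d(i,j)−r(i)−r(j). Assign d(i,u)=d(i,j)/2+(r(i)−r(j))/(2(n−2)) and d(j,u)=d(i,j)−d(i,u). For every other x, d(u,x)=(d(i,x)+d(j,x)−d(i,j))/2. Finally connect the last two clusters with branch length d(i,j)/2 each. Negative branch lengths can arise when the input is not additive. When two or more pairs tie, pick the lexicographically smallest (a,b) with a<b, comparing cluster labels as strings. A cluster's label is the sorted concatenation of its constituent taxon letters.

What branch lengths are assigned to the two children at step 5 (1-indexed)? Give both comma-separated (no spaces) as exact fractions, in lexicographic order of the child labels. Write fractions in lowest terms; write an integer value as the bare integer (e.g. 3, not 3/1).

1. join H+M (d=1, Q=-109) ⇒ HM; edges |H|=7/10, |M|=3/10
  updated: d(C,HM)=8, d(D,HM)=6, d(E,HM)=35/2, d(HM,I)=12, d(HM,J)=10
2. join D+HM (d=6, Q=-155/2) ⇒ DHM; edges |D|=37/16, |HM|=59/16
  updated: d(C,DHM)=15/2, d(DHM,E)=55/4, d(DHM,I)=11/2, d(DHM,J)=6
3. join E+J (d=5, Q=-203/4) ⇒ EJ; edges |E|=187/24, |J|=-67/24
  updated: d(C,EJ)=13/2, d(DHM,EJ)=59/8, d(EJ,I)=13/2
4. join C+EJ (d=13/2, Q=-243/8) ⇒ CEJ; edges |C|=125/32, |EJ|=83/32
  updated: d(CEJ,DHM)=67/16, d(CEJ,I)=9/2
5. join CEJ+DHM (d=67/16, Q=-227/16) ⇒ CDEHJM; edges |CEJ|=51/32, |DHM|=83/32
  updated: d(CDEHJM,I)=93/32
6. join CDEHJM+I (d=93/32) ⇒ CDEHIJM; edges |CDEHJM|=93/64, |I|=93/64
final tree: (((C:125/32,(E:187/24,J:-67/24):83/32):51/32,(D:37/16,(H:7/10,M:3/10):59/16):83/32):93/64,I:93/64)
total length: 819/32

51/32,83/32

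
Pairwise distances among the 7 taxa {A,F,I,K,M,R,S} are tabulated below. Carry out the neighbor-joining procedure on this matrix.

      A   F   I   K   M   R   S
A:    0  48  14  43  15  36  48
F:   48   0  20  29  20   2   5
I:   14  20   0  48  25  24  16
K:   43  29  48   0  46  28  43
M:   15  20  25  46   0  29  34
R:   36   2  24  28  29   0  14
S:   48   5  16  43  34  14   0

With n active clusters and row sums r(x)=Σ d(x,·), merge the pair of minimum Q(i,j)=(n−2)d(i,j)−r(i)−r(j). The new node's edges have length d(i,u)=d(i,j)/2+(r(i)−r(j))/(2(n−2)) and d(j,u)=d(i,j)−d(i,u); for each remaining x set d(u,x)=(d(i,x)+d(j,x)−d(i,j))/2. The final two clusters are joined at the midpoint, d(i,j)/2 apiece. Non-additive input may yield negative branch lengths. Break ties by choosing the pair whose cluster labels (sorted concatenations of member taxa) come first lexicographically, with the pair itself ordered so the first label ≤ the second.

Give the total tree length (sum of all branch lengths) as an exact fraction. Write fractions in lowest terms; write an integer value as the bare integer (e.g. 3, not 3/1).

iteration 1: select A,M (d=15, Q=-298); attach at lengths (11, 4); label the merged cluster AM
  updated: d(AM,F)=53/2, d(AM,I)=12, d(AM,K)=37, d(AM,R)=25, d(AM,S)=67/2
iteration 2: select AM,I (d=12, Q=-206); attach at lengths (31/4, 17/4); label the merged cluster AIM
  updated: d(AIM,F)=69/4, d(AIM,K)=73/2, d(AIM,R)=37/2, d(AIM,S)=75/4
iteration 3: select F,S (d=5, Q=-119); attach at lengths (-25/12, 85/12); label the merged cluster FS
  updated: d(AIM,FS)=31/2, d(FS,K)=67/2, d(FS,R)=11/2
iteration 4: select AIM,K (d=73/2, Q=-191/2); attach at lengths (91/8, 201/8); label the merged cluster AIKM
  updated: d(AIKM,FS)=25/4, d(AIKM,R)=5
iteration 5: select AIKM,FS (d=25/4, Q=-67/4); attach at lengths (23/8, 27/8); label the merged cluster AFIKMS
  updated: d(AFIKMS,R)=17/8
iteration 6: select AFIKMS,R (d=17/8); attach at lengths (17/16, 17/16); label the merged cluster AFIKMRS
final tree: (((((A:11,M:4):31/4,I:17/4):91/8,K:201/8):23/8,(F:-25/12,S:85/12):27/8):17/16,R:17/16)
total length: 615/8

615/8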